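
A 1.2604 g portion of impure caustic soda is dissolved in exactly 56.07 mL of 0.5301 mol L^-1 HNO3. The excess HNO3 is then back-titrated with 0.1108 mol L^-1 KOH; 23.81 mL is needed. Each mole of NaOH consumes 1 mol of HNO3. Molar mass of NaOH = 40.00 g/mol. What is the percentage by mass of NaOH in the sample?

Total n(HNO3) added = 0.5301 x 0.05607 = 0.02972 mol.
n(KOH) used = 0.1108 x 0.02381 = 0.002638 mol, which equals the excess n(HNO3).
So n(HNO3) consumed by the sample = 0.02972 - 0.002638 = 0.02708 mol.
n(NaOH) = 0.02708 / 1 = 0.02708 mol.
mass NaOH = 0.02708 x 40.00 = 1.083 g, so %NaOH = 1.083/1.2604 x 100 = 86.0%.

86.0%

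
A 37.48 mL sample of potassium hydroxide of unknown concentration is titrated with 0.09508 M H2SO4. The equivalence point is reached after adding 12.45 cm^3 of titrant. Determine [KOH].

n(H2SO4) delivered = 0.09508 x 0.01245 = 0.001184 mol.
The reaction is 2 KOH + 1 H2SO4, so n(KOH) = 0.001184 x 2/1 = 0.002367 mol.
[KOH] = 0.002367 mol / 0.03748 L = 0.0632 M.

0.0632 M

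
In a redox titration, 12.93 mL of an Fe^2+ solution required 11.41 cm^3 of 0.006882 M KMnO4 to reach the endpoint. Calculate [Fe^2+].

0.0304 M

n(KMnO4) = 0.006882 x 0.01141 = 7.852e-5 mol.
From the balanced equation, 1 mol KMnO4 reacts with 5 mol Fe^2+, so n(Fe^2+) = 7.852e-5 x 5/1 = 0.0003926 mol.
[Fe^2+] = 0.0003926 / 0.01293 L = 0.0304 M.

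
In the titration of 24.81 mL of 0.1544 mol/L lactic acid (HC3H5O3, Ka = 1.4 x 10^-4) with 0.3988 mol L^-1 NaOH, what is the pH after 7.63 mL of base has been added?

Initial n(HC3H5O3) = 0.1544 x 0.02481 = 0.003831 mol.
n(NaOH) added = 0.3988 x 0.007630 = 0.003043 mol, converting that many moles of HC3H5O3 to C3H5O3-.
Remaining n(HC3H5O3) = 0.0007878 mol; n(C3H5O3-) = 0.003043 mol.
By Henderson-Hasselbalch, pH = pKa + log([A^-]/[HA]) = 3.85 + log(0.003043/0.0007878) = 3.85 + (+0.59) = 4.44.

4.44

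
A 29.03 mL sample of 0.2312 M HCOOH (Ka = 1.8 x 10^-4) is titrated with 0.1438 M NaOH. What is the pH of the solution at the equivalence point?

8.35

n(HCOOH) = 0.2312 x 0.02903 = 0.006712 mol; V(NaOH) at equivalence = 0.006712/0.1438 = 0.04667 L.
At equivalence all the acid is converted to HCOO-; total volume = 0.02903 + 0.04667 = 0.07570 L, so [HCOO-] = 0.006712/0.07570 = 0.08866 M.
Kb = Kw/Ka = 1.0e-14 / 1.8 x 10^-4 = 5.56e-11.
[OH^-] = sqrt(Kb x [HCOO-]) = sqrt(5.56e-11 x 0.08866) = 2.22e-6 M.
pOH = 5.65, so pH = 14.00 - 5.65 = 8.35.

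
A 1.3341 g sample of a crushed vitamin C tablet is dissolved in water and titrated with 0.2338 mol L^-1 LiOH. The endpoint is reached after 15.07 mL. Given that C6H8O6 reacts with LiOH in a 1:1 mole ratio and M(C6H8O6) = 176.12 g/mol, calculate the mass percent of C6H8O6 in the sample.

n(LiOH) = 0.2338 x 0.01507 = 0.003523 mol.
n(C6H8O6) = 0.003523 / 1 = 0.003523 mol.
mass of C6H8O6 = 0.003523 x 176.12 = 0.6205 g.
% purity = 0.6205 / 1.3341 x 100 = 46.5%.

46.5%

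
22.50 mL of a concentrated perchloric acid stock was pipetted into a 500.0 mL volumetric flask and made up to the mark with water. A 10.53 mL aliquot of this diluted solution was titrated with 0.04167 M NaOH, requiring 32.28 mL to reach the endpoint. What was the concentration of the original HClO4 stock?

n(NaOH) = 0.04167 x 0.03228 = 0.001345 mol.
n(HClO4) in the aliquot = 0.001345 mol.
[diluted HClO4] = 0.001345 / 0.01053 = 0.1277 M.
Dilution factor = 500.0/22.50 = 22.22, so [stock] = 0.1277 x 22.22 = 2.84 M.

2.84 M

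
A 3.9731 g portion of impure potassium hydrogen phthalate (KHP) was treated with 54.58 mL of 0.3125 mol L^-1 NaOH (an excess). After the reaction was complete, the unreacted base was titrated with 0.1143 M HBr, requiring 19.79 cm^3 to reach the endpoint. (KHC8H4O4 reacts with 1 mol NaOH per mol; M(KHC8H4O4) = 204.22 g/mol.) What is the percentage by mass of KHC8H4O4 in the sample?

Total n(NaOH) added = 0.3125 x 0.05458 = 0.01706 mol.
n(HBr) used = 0.1143 x 0.01979 = 0.002262 mol, which equals the excess n(NaOH).
So n(NaOH) consumed by the sample = 0.01706 - 0.002262 = 0.01479 mol.
n(KHC8H4O4) = 0.01479 / 1 = 0.01479 mol.
mass KHC8H4O4 = 0.01479 x 204.22 = 3.021 g, so %KHC8H4O4 = 3.021/3.9731 x 100 = 76.0%.

76.0%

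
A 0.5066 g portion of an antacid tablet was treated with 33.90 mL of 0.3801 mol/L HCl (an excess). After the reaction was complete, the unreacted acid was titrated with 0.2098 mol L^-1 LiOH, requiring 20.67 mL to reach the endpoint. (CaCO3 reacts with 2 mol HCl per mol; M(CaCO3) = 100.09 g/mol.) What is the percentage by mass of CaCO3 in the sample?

Total n(HCl) added = 0.3801 x 0.03390 = 0.01289 mol.
n(LiOH) used = 0.2098 x 0.02067 = 0.004337 mol, which equals the excess n(HCl).
So n(HCl) consumed by the sample = 0.01289 - 0.004337 = 0.008549 mol.
n(CaCO3) = 0.008549 / 2 = 0.004274 mol.
mass CaCO3 = 0.004274 x 100.09 = 0.4278 g, so %CaCO3 = 0.4278/0.5066 x 100 = 84.5%.

84.5%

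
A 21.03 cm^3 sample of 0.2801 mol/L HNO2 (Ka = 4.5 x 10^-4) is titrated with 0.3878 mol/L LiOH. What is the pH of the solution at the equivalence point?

8.28

n(HNO2) = 0.2801 x 0.02103 = 0.005891 mol; V(LiOH) at equivalence = 0.005891/0.3878 = 0.01519 L.
At equivalence all the acid is converted to NO2-; total volume = 0.02103 + 0.01519 = 0.03622 L, so [NO2-] = 0.005891/0.03622 = 0.1626 M.
Kb = Kw/Ka = 1.0e-14 / 4.5 x 10^-4 = 2.22e-11.
[OH^-] = sqrt(Kb x [NO2-]) = sqrt(2.22e-11 x 0.1626) = 1.90e-6 M.
pOH = 5.72, so pH = 14.00 - 5.72 = 8.28.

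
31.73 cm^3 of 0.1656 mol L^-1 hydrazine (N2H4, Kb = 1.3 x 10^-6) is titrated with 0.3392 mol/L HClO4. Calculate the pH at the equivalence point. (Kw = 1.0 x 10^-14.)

4.53

n(N2H4) = 0.1656 x 0.03173 = 0.005254 mol; V(HClO4) at equivalence = 0.005254/0.3392 = 0.01549 L.
At equivalence the base is fully converted to N2H5+; total volume = 0.04722 L, so [N2H5+] = 0.005254/0.04722 = 0.1113 M.
Ka(N2H5+) = Kw/Kb = 1.0e-14 / 1.3 x 10^-6 = 7.69e-9.
[H^+] = sqrt(Ka x [N2H5+]) = sqrt(7.69e-9 x 0.1113) = 2.93e-5 M.
pH = -log(2.93e-5) = 4.53.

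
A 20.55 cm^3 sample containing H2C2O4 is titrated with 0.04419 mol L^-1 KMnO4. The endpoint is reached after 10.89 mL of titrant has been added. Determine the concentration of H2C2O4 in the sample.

n(KMnO4) = 0.04419 x 0.01089 = 0.0004812 mol.
From the balanced equation, 2 mol KMnO4 reacts with 5 mol H2C2O4, so n(H2C2O4) = 0.0004812 x 5/2 = 0.001203 mol.
[H2C2O4] = 0.001203 / 0.02055 L = 0.0585 M.

0.0585 M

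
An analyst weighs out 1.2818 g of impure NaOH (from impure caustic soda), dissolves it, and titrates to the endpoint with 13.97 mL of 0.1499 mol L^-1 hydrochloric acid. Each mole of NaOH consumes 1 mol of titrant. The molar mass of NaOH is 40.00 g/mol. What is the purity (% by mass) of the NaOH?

n(HCl) = 0.1499 x 0.01397 = 0.002094 mol.
n(NaOH) = 0.002094 / 1 = 0.002094 mol.
mass of NaOH = 0.002094 x 40.00 = 0.08376 g.
% purity = 0.08376 / 1.2818 x 100 = 6.53%.

6.53%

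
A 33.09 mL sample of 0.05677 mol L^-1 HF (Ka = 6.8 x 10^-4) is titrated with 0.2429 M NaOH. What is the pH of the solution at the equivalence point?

7.92

n(HF) = 0.05677 x 0.03309 = 0.001879 mol; V(NaOH) at equivalence = 0.001879/0.2429 = 0.007734 L.
At equivalence all the acid is converted to F-; total volume = 0.03309 + 0.007734 = 0.04082 L, so [F-] = 0.001879/0.04082 = 0.04602 M.
Kb = Kw/Ka = 1.0e-14 / 6.8 x 10^-4 = 1.47e-11.
[OH^-] = sqrt(Kb x [F-]) = sqrt(1.47e-11 x 0.04602) = 8.23e-7 M.
pOH = 6.08, so pH = 14.00 - 6.08 = 7.92.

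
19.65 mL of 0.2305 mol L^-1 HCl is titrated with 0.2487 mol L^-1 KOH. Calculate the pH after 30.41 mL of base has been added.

n(acid) = 0.2305 x 0.01965 = 0.004529 mol; n(KOH) added = 0.2487 x 0.03041 = 0.007563 mol.
Base is in excess by 0.007563 - 0.004529 = 0.003034 mol in a total volume of 0.05006 L.
[OH^-] = 0.003034/0.05006 = 0.06060 M, so pOH = 1.22 and pH = 14.00 - 1.22 = 12.78.

12.78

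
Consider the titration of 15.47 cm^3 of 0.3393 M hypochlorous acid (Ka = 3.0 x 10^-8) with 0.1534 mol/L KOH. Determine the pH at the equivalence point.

10.27

n(HClO) = 0.3393 x 0.01547 = 0.005249 mol; V(KOH) at equivalence = 0.005249/0.1534 = 0.03422 L.
At equivalence all the acid is converted to ClO-; total volume = 0.01547 + 0.03422 = 0.04969 L, so [ClO-] = 0.005249/0.04969 = 0.1056 M.
Kb = Kw/Ka = 1.0e-14 / 3.0 x 10^-8 = 3.33e-7.
[OH^-] = sqrt(Kb x [ClO-]) = sqrt(3.33e-7 x 0.1056) = 0.000188 M.
pOH = 3.73, so pH = 14.00 - 3.73 = 10.27.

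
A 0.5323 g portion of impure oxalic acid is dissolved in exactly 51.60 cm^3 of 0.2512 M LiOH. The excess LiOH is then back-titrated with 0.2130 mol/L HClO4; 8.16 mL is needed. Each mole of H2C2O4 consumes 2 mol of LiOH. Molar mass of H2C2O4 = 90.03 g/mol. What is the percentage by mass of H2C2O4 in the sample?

94.9%

Total n(LiOH) added = 0.2512 x 0.05160 = 0.01296 mol.
n(HClO4) used = 0.2130 x 0.008160 = 0.001738 mol, which equals the excess n(LiOH).
So n(LiOH) consumed by the sample = 0.01296 - 0.001738 = 0.01122 mol.
n(H2C2O4) = 0.01122 / 2 = 0.005612 mol.
mass H2C2O4 = 0.005612 x 90.03 = 0.5052 g, so %H2C2O4 = 0.5052/0.5323 x 100 = 94.9%.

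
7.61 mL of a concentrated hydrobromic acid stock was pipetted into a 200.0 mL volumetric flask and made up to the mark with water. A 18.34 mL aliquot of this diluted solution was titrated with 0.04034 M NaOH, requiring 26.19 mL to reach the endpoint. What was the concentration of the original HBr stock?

n(NaOH) = 0.04034 x 0.02619 = 0.001057 mol.
n(HBr) in the aliquot = 0.001057 mol.
[diluted HBr] = 0.001057 / 0.01834 = 0.05761 M.
Dilution factor = 200.0/7.610 = 26.28, so [stock] = 0.05761 x 26.28 = 1.51 M.

1.51 M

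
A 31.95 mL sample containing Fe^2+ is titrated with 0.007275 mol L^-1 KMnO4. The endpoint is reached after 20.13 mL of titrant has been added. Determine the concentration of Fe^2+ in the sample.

n(KMnO4) = 0.007275 x 0.02013 = 0.0001464 mol.
From the balanced equation, 1 mol KMnO4 reacts with 5 mol Fe^2+, so n(Fe^2+) = 0.0001464 x 5/1 = 0.0007322 mol.
[Fe^2+] = 0.0007322 / 0.03195 L = 0.0229 M.

0.0229 M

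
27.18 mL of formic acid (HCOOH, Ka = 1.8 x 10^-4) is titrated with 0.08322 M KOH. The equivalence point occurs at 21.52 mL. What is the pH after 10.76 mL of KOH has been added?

10.76 mL is exactly half the equivalence volume (21.52/2), i.e. the half-equivalence point.
There, n(HA) = n(A^-), so pH = pKa = -log(1.8 x 10^-4) = 3.74.

3.74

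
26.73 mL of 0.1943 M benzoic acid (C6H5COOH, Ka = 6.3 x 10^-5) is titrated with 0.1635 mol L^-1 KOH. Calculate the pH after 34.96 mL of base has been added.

n(acid) = 0.1943 x 0.02673 = 0.005194 mol; n(KOH) added = 0.1635 x 0.03496 = 0.005716 mol.
Base is in excess by 0.005716 - 0.005194 = 0.0005223 mol in a total volume of 0.06169 L.
[OH^-] = 0.0005223/0.06169 = 0.008467 M, so pOH = 2.07 and pH = 14.00 - 2.07 = 11.93.

11.93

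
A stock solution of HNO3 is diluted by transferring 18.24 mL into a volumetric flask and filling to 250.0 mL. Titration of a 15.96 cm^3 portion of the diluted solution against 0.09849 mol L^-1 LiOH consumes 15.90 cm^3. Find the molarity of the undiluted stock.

n(LiOH) = 0.09849 x 0.01590 = 0.001566 mol.
n(HNO3) in the aliquot = 0.001566 mol.
[diluted HNO3] = 0.001566 / 0.01596 = 0.09812 M.
Dilution factor = 250.0/18.24 = 13.71, so [stock] = 0.09812 x 13.71 = 1.34 M.

1.34 M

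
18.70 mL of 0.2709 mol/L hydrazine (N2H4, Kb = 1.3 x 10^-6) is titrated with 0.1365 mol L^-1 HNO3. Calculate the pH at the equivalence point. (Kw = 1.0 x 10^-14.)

n(N2H4) = 0.2709 x 0.01870 = 0.005066 mol; V(HNO3) at equivalence = 0.005066/0.1365 = 0.03711 L.
At equivalence the base is fully converted to N2H5+; total volume = 0.05581 L, so [N2H5+] = 0.005066/0.05581 = 0.09077 M.
Ka(N2H5+) = Kw/Kb = 1.0e-14 / 1.3 x 10^-6 = 7.69e-9.
[H^+] = sqrt(Ka x [N2H5+]) = sqrt(7.69e-9 x 0.09077) = 2.64e-5 M.
pH = -log(2.64e-5) = 4.58.

4.58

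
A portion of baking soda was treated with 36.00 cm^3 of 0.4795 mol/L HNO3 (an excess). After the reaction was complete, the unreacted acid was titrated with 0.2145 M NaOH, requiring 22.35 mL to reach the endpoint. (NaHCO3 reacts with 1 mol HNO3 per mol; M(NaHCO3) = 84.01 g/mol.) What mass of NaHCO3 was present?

Total n(HNO3) added = 0.4795 x 0.03600 = 0.01726 mol.
n(NaOH) used = 0.2145 x 0.02235 = 0.004794 mol, which equals the excess n(HNO3).
So n(HNO3) consumed by the sample = 0.01726 - 0.004794 = 0.01247 mol.
n(NaHCO3) = 0.01247 / 1 = 0.01247 mol.
mass = 0.01247 mol x 84.01 g/mol = 1.05 g.

1.05 g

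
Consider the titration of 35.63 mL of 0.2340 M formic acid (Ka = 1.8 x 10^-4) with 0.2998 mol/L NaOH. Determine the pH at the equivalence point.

n(HCOOH) = 0.2340 x 0.03563 = 0.008337 mol; V(NaOH) at equivalence = 0.008337/0.2998 = 0.02781 L.
At equivalence all the acid is converted to HCOO-; total volume = 0.03563 + 0.02781 = 0.06344 L, so [HCOO-] = 0.008337/0.06344 = 0.1314 M.
Kb = Kw/Ka = 1.0e-14 / 1.8 x 10^-4 = 5.56e-11.
[OH^-] = sqrt(Kb x [HCOO-]) = sqrt(5.56e-11 x 0.1314) = 2.70e-6 M.
pOH = 5.57, so pH = 14.00 - 5.57 = 8.43.

8.43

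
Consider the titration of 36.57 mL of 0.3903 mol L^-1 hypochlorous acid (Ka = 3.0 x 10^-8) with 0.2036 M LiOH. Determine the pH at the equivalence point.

10.32

n(HClO) = 0.3903 x 0.03657 = 0.01427 mol; V(LiOH) at equivalence = 0.01427/0.2036 = 0.07010 L.
At equivalence all the acid is converted to ClO-; total volume = 0.03657 + 0.07010 = 0.1067 L, so [ClO-] = 0.01427/0.1067 = 0.1338 M.
Kb = Kw/Ka = 1.0e-14 / 3.0 x 10^-8 = 3.33e-7.
[OH^-] = sqrt(Kb x [ClO-]) = sqrt(3.33e-7 x 0.1338) = 0.000211 M.
pOH = 3.68, so pH = 14.00 - 3.68 = 10.32.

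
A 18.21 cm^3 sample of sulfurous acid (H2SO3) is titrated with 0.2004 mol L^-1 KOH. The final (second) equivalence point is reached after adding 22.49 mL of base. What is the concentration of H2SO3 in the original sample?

n(KOH) = 0.2004 x 0.02249 = 0.004507 mol.
At the final (second) equivalence point, 2 mol OH^- react per mol H2SO3, so n(H2SO3) = 0.004507 / 2 = 0.002253 mol.
[H2SO3] = 0.002253 / 0.01821 L = 0.124 M.

0.124 M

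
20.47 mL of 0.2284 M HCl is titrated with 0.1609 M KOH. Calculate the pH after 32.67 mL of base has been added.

n(acid) = 0.2284 x 0.02047 = 0.004675 mol; n(KOH) added = 0.1609 x 0.03267 = 0.005257 mol.
Base is in excess by 0.005257 - 0.004675 = 0.0005813 mol in a total volume of 0.05314 L.
[OH^-] = 0.0005813/0.05314 = 0.01094 M, so pOH = 1.96 and pH = 14.00 - 1.96 = 12.04.

12.04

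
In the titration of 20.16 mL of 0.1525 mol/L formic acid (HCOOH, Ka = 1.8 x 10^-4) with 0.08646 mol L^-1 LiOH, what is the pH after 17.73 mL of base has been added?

3.74

Initial n(HCOOH) = 0.1525 x 0.02016 = 0.003074 mol.
n(LiOH) added = 0.08646 x 0.01773 = 0.001533 mol, converting that many moles of HCOOH to HCOO-.
Remaining n(HCOOH) = 0.001541 mol; n(HCOO-) = 0.001533 mol.
By Henderson-Hasselbalch, pH = pKa + log([A^-]/[HA]) = 3.74 + log(0.001533/0.001541) = 3.74 + (-0.00) = 3.74.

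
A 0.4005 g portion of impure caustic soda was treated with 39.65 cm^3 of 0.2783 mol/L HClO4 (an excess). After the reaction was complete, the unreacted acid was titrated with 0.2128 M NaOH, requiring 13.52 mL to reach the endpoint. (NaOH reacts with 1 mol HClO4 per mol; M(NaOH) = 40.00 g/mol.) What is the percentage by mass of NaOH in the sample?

81.5%

Total n(HClO4) added = 0.2783 x 0.03965 = 0.01103 mol.
n(NaOH) used = 0.2128 x 0.01352 = 0.002877 mol, which equals the excess n(HClO4).
So n(HClO4) consumed by the sample = 0.01103 - 0.002877 = 0.008158 mol.
n(NaOH) = 0.008158 / 1 = 0.008158 mol.
mass NaOH = 0.008158 x 40.00 = 0.3263 g, so %NaOH = 0.3263/0.4005 x 100 = 81.5%.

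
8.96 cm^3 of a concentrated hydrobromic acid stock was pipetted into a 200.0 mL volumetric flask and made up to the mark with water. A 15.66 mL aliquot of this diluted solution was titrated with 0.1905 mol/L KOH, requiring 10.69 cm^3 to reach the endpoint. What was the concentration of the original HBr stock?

n(KOH) = 0.1905 x 0.01069 = 0.002036 mol.
n(HBr) in the aliquot = 0.002036 mol.
[diluted HBr] = 0.002036 / 0.01566 = 0.1300 M.
Dilution factor = 200.0/8.960 = 22.32, so [stock] = 0.1300 x 22.32 = 2.90 M.

2.90 M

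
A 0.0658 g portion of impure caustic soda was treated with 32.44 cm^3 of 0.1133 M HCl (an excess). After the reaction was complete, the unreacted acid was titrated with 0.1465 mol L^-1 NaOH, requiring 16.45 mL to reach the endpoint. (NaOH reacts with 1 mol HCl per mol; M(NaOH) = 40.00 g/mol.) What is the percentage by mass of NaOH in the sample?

Total n(HCl) added = 0.1133 x 0.03244 = 0.003675 mol.
n(NaOH) used = 0.1465 x 0.01645 = 0.002410 mol, which equals the excess n(HCl).
So n(HCl) consumed by the sample = 0.003675 - 0.002410 = 0.001266 mol.
n(NaOH) = 0.001266 / 1 = 0.001266 mol.
mass NaOH = 0.001266 x 40.00 = 0.05062 g, so %NaOH = 0.05062/0.0658 x 100 = 76.9%.

76.9%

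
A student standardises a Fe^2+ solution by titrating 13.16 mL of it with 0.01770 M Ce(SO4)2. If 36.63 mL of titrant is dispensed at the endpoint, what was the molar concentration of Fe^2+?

n(Ce(SO4)2) = 0.01770 x 0.03663 = 0.0006484 mol.
From the balanced equation, 1 mol Ce(SO4)2 reacts with 1 mol Fe^2+, so n(Fe^2+) = 0.0006484 x 1/1 = 0.0006484 mol.
[Fe^2+] = 0.0006484 / 0.01316 L = 0.0493 M.

0.0493 M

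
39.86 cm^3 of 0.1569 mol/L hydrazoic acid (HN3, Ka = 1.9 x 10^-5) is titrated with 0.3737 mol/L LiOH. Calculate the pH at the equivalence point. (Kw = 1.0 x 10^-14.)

n(HN3) = 0.1569 x 0.03986 = 0.006254 mol; V(LiOH) at equivalence = 0.006254/0.3737 = 0.01674 L.
At equivalence all the acid is converted to N3-; total volume = 0.03986 + 0.01674 = 0.05660 L, so [N3-] = 0.006254/0.05660 = 0.1105 M.
Kb = Kw/Ka = 1.0e-14 / 1.9 x 10^-5 = 5.26e-10.
[OH^-] = sqrt(Kb x [N3-]) = sqrt(5.26e-10 x 0.1105) = 7.63e-6 M.
pOH = 5.12, so pH = 14.00 - 5.12 = 8.88.

8.88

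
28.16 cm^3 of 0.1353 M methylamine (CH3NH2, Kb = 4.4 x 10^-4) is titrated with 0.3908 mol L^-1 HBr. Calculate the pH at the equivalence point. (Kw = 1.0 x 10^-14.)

n(CH3NH2) = 0.1353 x 0.02816 = 0.003810 mol; V(HBr) at equivalence = 0.003810/0.3908 = 0.009749 L.
At equivalence the base is fully converted to CH3NH3+; total volume = 0.03791 L, so [CH3NH3+] = 0.003810/0.03791 = 0.1005 M.
Ka(CH3NH3+) = Kw/Kb = 1.0e-14 / 4.4 x 10^-4 = 2.27e-11.
[H^+] = sqrt(Ka x [CH3NH3+]) = sqrt(2.27e-11 x 0.1005) = 1.51e-6 M.
pH = -log(1.51e-6) = 5.82.

5.82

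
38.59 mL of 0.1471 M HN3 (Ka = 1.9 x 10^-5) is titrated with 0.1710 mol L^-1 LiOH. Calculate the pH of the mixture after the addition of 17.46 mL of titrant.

4.77

Initial n(HN3) = 0.1471 x 0.03859 = 0.005677 mol.
n(LiOH) added = 0.1710 x 0.01746 = 0.002986 mol, converting that many moles of HN3 to N3-.
Remaining n(HN3) = 0.002691 mol; n(N3-) = 0.002986 mol.
By Henderson-Hasselbalch, pH = pKa + log([A^-]/[HA]) = 4.72 + log(0.002986/0.002691) = 4.72 + (+0.05) = 4.77.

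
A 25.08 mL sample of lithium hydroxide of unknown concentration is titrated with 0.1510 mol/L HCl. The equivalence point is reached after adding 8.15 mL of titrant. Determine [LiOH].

0.0491 M

n(HCl) delivered = 0.1510 x 0.008150 = 0.001231 mol.
For a 1:1 reaction, n(LiOH) = 0.001231 mol.
[LiOH] = 0.001231 mol / 0.02508 L = 0.0491 M.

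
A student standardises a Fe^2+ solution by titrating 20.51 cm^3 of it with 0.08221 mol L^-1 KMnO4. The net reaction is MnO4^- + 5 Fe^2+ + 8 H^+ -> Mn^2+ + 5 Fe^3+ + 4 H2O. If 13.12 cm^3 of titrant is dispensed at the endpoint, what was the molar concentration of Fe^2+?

n(KMnO4) = 0.08221 x 0.01312 = 0.001079 mol.
From the balanced equation, 1 mol KMnO4 reacts with 5 mol Fe^2+, so n(Fe^2+) = 0.001079 x 5/1 = 0.005393 mol.
[Fe^2+] = 0.005393 / 0.02051 L = 0.263 M.

0.263 M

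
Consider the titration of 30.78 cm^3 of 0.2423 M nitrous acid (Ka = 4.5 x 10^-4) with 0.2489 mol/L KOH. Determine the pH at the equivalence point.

8.22

n(HNO2) = 0.2423 x 0.03078 = 0.007458 mol; V(KOH) at equivalence = 0.007458/0.2489 = 0.02996 L.
At equivalence all the acid is converted to NO2-; total volume = 0.03078 + 0.02996 = 0.06074 L, so [NO2-] = 0.007458/0.06074 = 0.1228 M.
Kb = Kw/Ka = 1.0e-14 / 4.5 x 10^-4 = 2.22e-11.
[OH^-] = sqrt(Kb x [NO2-]) = sqrt(2.22e-11 x 0.1228) = 1.65e-6 M.
pOH = 5.78, so pH = 14.00 - 5.78 = 8.22.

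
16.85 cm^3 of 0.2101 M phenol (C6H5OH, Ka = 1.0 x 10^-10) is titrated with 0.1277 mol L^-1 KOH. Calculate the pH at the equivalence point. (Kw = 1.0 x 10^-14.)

11.45

n(C6H5OH) = 0.2101 x 0.01685 = 0.003540 mol; V(KOH) at equivalence = 0.003540/0.1277 = 0.02772 L.
At equivalence all the acid is converted to C6H5O-; total volume = 0.01685 + 0.02772 = 0.04457 L, so [C6H5O-] = 0.003540/0.04457 = 0.07943 M.
Kb = Kw/Ka = 1.0e-14 / 1.0 x 10^-10 = 0.000100.
[OH^-] = sqrt(Kb x [C6H5O-]) = sqrt(0.000100 x 0.07943) = 0.00282 M.
pOH = 2.55, so pH = 14.00 - 2.55 = 11.45.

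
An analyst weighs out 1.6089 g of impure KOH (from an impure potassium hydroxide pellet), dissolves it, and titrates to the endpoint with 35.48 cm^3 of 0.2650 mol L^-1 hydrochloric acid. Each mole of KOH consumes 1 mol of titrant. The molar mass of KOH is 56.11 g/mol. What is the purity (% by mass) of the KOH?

n(HCl) = 0.2650 x 0.03548 = 0.009402 mol.
n(KOH) = 0.009402 / 1 = 0.009402 mol.
mass of KOH = 0.009402 x 56.11 = 0.5276 g.
% purity = 0.5276 / 1.6089 x 100 = 32.8%.

32.8%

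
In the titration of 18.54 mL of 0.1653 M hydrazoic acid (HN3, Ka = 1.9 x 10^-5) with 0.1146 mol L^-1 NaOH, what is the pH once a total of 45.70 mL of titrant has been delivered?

12.53

n(acid) = 0.1653 x 0.01854 = 0.003065 mol; n(NaOH) added = 0.1146 x 0.04570 = 0.005237 mol.
Base is in excess by 0.005237 - 0.003065 = 0.002173 mol in a total volume of 0.06424 L.
[OH^-] = 0.002173/0.06424 = 0.03382 M, so pOH = 1.47 and pH = 14.00 - 1.47 = 12.53.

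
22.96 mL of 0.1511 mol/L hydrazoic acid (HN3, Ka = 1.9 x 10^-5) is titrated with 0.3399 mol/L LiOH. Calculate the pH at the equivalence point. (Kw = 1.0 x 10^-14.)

n(HN3) = 0.1511 x 0.02296 = 0.003469 mol; V(LiOH) at equivalence = 0.003469/0.3399 = 0.01021 L.
At equivalence all the acid is converted to N3-; total volume = 0.02296 + 0.01021 = 0.03317 L, so [N3-] = 0.003469/0.03317 = 0.1046 M.
Kb = Kw/Ka = 1.0e-14 / 1.9 x 10^-5 = 5.26e-10.
[OH^-] = sqrt(Kb x [N3-]) = sqrt(5.26e-10 x 0.1046) = 7.42e-6 M.
pOH = 5.13, so pH = 14.00 - 5.13 = 8.87.

8.87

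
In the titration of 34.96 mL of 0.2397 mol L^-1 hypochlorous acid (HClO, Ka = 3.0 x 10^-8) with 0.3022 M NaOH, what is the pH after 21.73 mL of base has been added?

Initial n(HClO) = 0.2397 x 0.03496 = 0.008380 mol.
n(NaOH) added = 0.3022 x 0.02173 = 0.006567 mol, converting that many moles of HClO to ClO-.
Remaining n(HClO) = 0.001813 mol; n(ClO-) = 0.006567 mol.
By Henderson-Hasselbalch, pH = pKa + log([A^-]/[HA]) = 7.52 + log(0.006567/0.001813) = 7.52 + (+0.56) = 8.08.

8.08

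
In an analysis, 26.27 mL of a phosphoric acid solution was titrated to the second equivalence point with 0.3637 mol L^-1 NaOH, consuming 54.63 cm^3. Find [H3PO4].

0.378 M

n(NaOH) = 0.3637 x 0.05463 = 0.01987 mol.
At the second equivalence point, 2 mol OH^- react per mol H3PO4, so n(H3PO4) = 0.01987 / 2 = 0.009934 mol.
[H3PO4] = 0.009934 / 0.02627 L = 0.378 M.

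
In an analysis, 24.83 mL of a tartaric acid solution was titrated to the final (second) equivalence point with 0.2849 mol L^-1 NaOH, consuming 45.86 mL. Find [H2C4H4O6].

0.263 M

n(NaOH) = 0.2849 x 0.04586 = 0.01307 mol.
At the final (second) equivalence point, 2 mol OH^- react per mol H2C4H4O6, so n(H2C4H4O6) = 0.01307 / 2 = 0.006533 mol.
[H2C4H4O6] = 0.006533 / 0.02483 L = 0.263 M.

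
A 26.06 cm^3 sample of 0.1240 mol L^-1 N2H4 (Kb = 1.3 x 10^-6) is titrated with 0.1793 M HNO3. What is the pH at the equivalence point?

n(N2H4) = 0.1240 x 0.02606 = 0.003231 mol; V(HNO3) at equivalence = 0.003231/0.1793 = 0.01802 L.
At equivalence the base is fully converted to N2H5+; total volume = 0.04408 L, so [N2H5+] = 0.003231/0.04408 = 0.07330 M.
Ka(N2H5+) = Kw/Kb = 1.0e-14 / 1.3 x 10^-6 = 7.69e-9.
[H^+] = sqrt(Ka x [N2H5+]) = sqrt(7.69e-9 x 0.07330) = 2.37e-5 M.
pH = -log(2.37e-5) = 4.62.

4.62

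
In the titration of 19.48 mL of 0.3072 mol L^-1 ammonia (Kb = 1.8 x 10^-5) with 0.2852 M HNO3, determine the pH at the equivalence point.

n(NH3) = 0.3072 x 0.01948 = 0.005984 mol; V(HNO3) at equivalence = 0.005984/0.2852 = 0.02098 L.
At equivalence the base is fully converted to NH4+; total volume = 0.04046 L, so [NH4+] = 0.005984/0.04046 = 0.1479 M.
Ka(NH4+) = Kw/Kb = 1.0e-14 / 1.8 x 10^-5 = 5.56e-10.
[H^+] = sqrt(Ka x [NH4+]) = sqrt(5.56e-10 x 0.1479) = 9.06e-6 M.
pH = -log(9.06e-6) = 5.04.

5.04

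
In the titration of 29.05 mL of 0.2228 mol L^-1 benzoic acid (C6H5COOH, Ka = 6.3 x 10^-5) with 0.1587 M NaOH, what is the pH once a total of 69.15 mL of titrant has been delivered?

n(acid) = 0.2228 x 0.02905 = 0.006472 mol; n(NaOH) added = 0.1587 x 0.06915 = 0.01097 mol.
Base is in excess by 0.01097 - 0.006472 = 0.004502 mol in a total volume of 0.09820 L.
[OH^-] = 0.004502/0.09820 = 0.04584 M, so pOH = 1.34 and pH = 14.00 - 1.34 = 12.66.

12.66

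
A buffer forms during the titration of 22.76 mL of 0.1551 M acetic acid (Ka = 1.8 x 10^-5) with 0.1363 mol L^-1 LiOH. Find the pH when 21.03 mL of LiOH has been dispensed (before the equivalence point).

Initial n(CH3COOH) = 0.1551 x 0.02276 = 0.003530 mol.
n(LiOH) added = 0.1363 x 0.02103 = 0.002866 mol, converting that many moles of CH3COOH to CH3COO-.
Remaining n(CH3COOH) = 0.0006637 mol; n(CH3COO-) = 0.002866 mol.
By Henderson-Hasselbalch, pH = pKa + log([A^-]/[HA]) = 4.74 + log(0.002866/0.0006637) = 4.74 + (+0.64) = 5.38.

5.38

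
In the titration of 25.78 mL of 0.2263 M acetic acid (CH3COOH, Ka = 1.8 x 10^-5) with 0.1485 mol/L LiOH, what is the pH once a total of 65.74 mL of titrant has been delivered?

n(acid) = 0.2263 x 0.02578 = 0.005834 mol; n(LiOH) added = 0.1485 x 0.06574 = 0.009762 mol.
Base is in excess by 0.009762 - 0.005834 = 0.003928 mol in a total volume of 0.09152 L.
[OH^-] = 0.003928/0.09152 = 0.04292 M, so pOH = 1.37 and pH = 14.00 - 1.37 = 12.63.

12.63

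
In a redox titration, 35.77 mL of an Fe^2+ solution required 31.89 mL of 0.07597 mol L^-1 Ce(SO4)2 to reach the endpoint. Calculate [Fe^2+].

n(Ce(SO4)2) = 0.07597 x 0.03189 = 0.002423 mol.
From the balanced equation, 1 mol Ce(SO4)2 reacts with 1 mol Fe^2+, so n(Fe^2+) = 0.002423 x 1/1 = 0.002423 mol.
[Fe^2+] = 0.002423 / 0.03577 L = 0.0677 M.

0.0677 M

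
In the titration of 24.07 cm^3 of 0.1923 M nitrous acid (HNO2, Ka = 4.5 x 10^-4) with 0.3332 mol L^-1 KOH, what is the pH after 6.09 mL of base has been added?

Initial n(HNO2) = 0.1923 x 0.02407 = 0.004629 mol.
n(KOH) added = 0.3332 x 0.006090 = 0.002029 mol, converting that many moles of HNO2 to NO2-.
Remaining n(HNO2) = 0.002599 mol; n(NO2-) = 0.002029 mol.
By Henderson-Hasselbalch, pH = pKa + log([A^-]/[HA]) = 3.35 + log(0.002029/0.002599) = 3.35 + (-0.11) = 3.24.

3.24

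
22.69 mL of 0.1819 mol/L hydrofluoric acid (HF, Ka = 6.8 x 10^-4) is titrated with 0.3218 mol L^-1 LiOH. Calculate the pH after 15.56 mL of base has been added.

12.36

n(acid) = 0.1819 x 0.02269 = 0.004127 mol; n(LiOH) added = 0.3218 x 0.01556 = 0.005007 mol.
Base is in excess by 0.005007 - 0.004127 = 0.0008799 mol in a total volume of 0.03825 L.
[OH^-] = 0.0008799/0.03825 = 0.02300 M, so pOH = 1.64 and pH = 14.00 - 1.64 = 12.36.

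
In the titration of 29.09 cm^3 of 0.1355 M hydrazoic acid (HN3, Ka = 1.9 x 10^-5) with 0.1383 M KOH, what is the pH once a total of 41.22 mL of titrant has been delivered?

n(acid) = 0.1355 x 0.02909 = 0.003942 mol; n(KOH) added = 0.1383 x 0.04122 = 0.005701 mol.
Base is in excess by 0.005701 - 0.003942 = 0.001759 mol in a total volume of 0.07031 L.
[OH^-] = 0.001759/0.07031 = 0.02502 M, so pOH = 1.60 and pH = 14.00 - 1.60 = 12.40.

12.40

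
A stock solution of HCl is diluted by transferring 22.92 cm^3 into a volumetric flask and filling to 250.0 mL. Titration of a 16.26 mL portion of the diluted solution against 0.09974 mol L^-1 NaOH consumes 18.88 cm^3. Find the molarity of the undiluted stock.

n(NaOH) = 0.09974 x 0.01888 = 0.001883 mol.
n(HCl) in the aliquot = 0.001883 mol.
[diluted HCl] = 0.001883 / 0.01626 = 0.1158 M.
Dilution factor = 250.0/22.92 = 10.91, so [stock] = 0.1158 x 10.91 = 1.26 M.

1.26 M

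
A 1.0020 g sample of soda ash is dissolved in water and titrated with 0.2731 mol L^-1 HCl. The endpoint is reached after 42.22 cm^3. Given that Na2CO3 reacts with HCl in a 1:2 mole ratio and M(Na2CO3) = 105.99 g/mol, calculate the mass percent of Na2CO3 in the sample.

61.0%

n(HCl) = 0.2731 x 0.04222 = 0.01153 mol.
n(Na2CO3) = 0.01153 / 2 = 0.005765 mol.
mass of Na2CO3 = 0.005765 x 105.99 = 0.6110 g.
% purity = 0.6110 / 1.0020 x 100 = 61.0%.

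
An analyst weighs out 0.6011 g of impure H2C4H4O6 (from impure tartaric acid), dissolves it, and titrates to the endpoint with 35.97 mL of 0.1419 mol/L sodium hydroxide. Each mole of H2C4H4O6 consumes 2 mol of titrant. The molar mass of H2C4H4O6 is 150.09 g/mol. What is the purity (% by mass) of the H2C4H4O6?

n(NaOH) = 0.1419 x 0.03597 = 0.005104 mol.
n(H2C4H4O6) = 0.005104 / 2 = 0.002552 mol.
mass of H2C4H4O6 = 0.002552 x 150.09 = 0.3830 g.
% purity = 0.3830 / 0.6011 x 100 = 63.7%.

63.7%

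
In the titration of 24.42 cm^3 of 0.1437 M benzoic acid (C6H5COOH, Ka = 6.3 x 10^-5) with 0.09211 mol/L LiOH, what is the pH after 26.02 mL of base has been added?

4.53

Initial n(C6H5COOH) = 0.1437 x 0.02442 = 0.003509 mol.
n(LiOH) added = 0.09211 x 0.02602 = 0.002397 mol, converting that many moles of C6H5COOH to C6H5COO-.
Remaining n(C6H5COOH) = 0.001112 mol; n(C6H5COO-) = 0.002397 mol.
By Henderson-Hasselbalch, pH = pKa + log([A^-]/[HA]) = 4.20 + log(0.002397/0.001112) = 4.20 + (+0.33) = 4.53.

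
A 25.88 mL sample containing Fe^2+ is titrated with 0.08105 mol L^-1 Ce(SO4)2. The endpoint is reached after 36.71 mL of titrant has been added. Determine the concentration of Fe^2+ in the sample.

0.115 M

n(Ce(SO4)2) = 0.08105 x 0.03671 = 0.002975 mol.
From the balanced equation, 1 mol Ce(SO4)2 reacts with 1 mol Fe^2+, so n(Fe^2+) = 0.002975 x 1/1 = 0.002975 mol.
[Fe^2+] = 0.002975 / 0.02588 L = 0.115 M.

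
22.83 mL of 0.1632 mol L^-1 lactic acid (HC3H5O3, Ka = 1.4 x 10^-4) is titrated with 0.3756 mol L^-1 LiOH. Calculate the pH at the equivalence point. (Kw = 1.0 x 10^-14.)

n(HC3H5O3) = 0.1632 x 0.02283 = 0.003726 mol; V(LiOH) at equivalence = 0.003726/0.3756 = 0.009920 L.
At equivalence all the acid is converted to C3H5O3-; total volume = 0.02283 + 0.009920 = 0.03275 L, so [C3H5O3-] = 0.003726/0.03275 = 0.1138 M.
Kb = Kw/Ka = 1.0e-14 / 1.4 x 10^-4 = 7.14e-11.
[OH^-] = sqrt(Kb x [C3H5O3-]) = sqrt(7.14e-11 x 0.1138) = 2.85e-6 M.
pOH = 5.55, so pH = 14.00 - 5.55 = 8.45.

8.45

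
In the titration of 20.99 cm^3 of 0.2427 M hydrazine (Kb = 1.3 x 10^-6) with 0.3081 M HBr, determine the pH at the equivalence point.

4.49

n(N2H4) = 0.2427 x 0.02099 = 0.005094 mol; V(HBr) at equivalence = 0.005094/0.3081 = 0.01653 L.
At equivalence the base is fully converted to N2H5+; total volume = 0.03752 L, so [N2H5+] = 0.005094/0.03752 = 0.1358 M.
Ka(N2H5+) = Kw/Kb = 1.0e-14 / 1.3 x 10^-6 = 7.69e-9.
[H^+] = sqrt(Ka x [N2H5+]) = sqrt(7.69e-9 x 0.1358) = 3.23e-5 M.
pH = -log(3.23e-5) = 4.49.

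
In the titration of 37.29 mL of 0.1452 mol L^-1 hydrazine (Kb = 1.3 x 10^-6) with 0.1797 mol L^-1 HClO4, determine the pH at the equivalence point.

n(N2H4) = 0.1452 x 0.03729 = 0.005415 mol; V(HClO4) at equivalence = 0.005415/0.1797 = 0.03013 L.
At equivalence the base is fully converted to N2H5+; total volume = 0.06742 L, so [N2H5+] = 0.005415/0.06742 = 0.08031 M.
Ka(N2H5+) = Kw/Kb = 1.0e-14 / 1.3 x 10^-6 = 7.69e-9.
[H^+] = sqrt(Ka x [N2H5+]) = sqrt(7.69e-9 x 0.08031) = 2.49e-5 M.
pH = -log(2.49e-5) = 4.60.

4.60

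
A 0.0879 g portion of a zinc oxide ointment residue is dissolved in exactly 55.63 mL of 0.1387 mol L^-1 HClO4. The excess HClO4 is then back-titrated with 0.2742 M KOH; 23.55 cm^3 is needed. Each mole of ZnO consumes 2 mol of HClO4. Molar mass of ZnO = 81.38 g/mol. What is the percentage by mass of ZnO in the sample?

58.3%

Total n(HClO4) added = 0.1387 x 0.05563 = 0.007716 mol.
n(KOH) used = 0.2742 x 0.02355 = 0.006457 mol, which equals the excess n(HClO4).
So n(HClO4) consumed by the sample = 0.007716 - 0.006457 = 0.001258 mol.
n(ZnO) = 0.001258 / 2 = 0.0006292 mol.
mass ZnO = 0.0006292 x 81.38 = 0.05121 g, so %ZnO = 0.05121/0.0879 x 100 = 58.3%.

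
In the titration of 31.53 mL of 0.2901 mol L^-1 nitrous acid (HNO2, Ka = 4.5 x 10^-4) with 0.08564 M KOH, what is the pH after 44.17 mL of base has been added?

3.20

Initial n(HNO2) = 0.2901 x 0.03153 = 0.009147 mol.
n(KOH) added = 0.08564 x 0.04417 = 0.003783 mol, converting that many moles of HNO2 to NO2-.
Remaining n(HNO2) = 0.005364 mol; n(NO2-) = 0.003783 mol.
By Henderson-Hasselbalch, pH = pKa + log([A^-]/[HA]) = 3.35 + log(0.003783/0.005364) = 3.35 + (-0.15) = 3.20.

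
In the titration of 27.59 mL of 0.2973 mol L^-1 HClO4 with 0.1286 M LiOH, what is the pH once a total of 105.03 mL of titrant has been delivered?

n(acid) = 0.2973 x 0.02759 = 0.008203 mol; n(LiOH) added = 0.1286 x 0.1050 = 0.01351 mol.
Base is in excess by 0.01351 - 0.008203 = 0.005304 mol in a total volume of 0.1326 L.
[OH^-] = 0.005304/0.1326 = 0.04000 M, so pOH = 1.40 and pH = 14.00 - 1.40 = 12.60.

12.60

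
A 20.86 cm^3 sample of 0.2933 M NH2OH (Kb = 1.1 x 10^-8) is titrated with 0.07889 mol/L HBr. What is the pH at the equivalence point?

3.62

n(NH2OH) = 0.2933 x 0.02086 = 0.006118 mol; V(HBr) at equivalence = 0.006118/0.07889 = 0.07755 L.
At equivalence the base is fully converted to NH3OH+; total volume = 0.09841 L, so [NH3OH+] = 0.006118/0.09841 = 0.06217 M.
Ka(NH3OH+) = Kw/Kb = 1.0e-14 / 1.1 x 10^-8 = 9.09e-7.
[H^+] = sqrt(Ka x [NH3OH+]) = sqrt(9.09e-7 x 0.06217) = 0.000238 M.
pH = -log(0.000238) = 3.62.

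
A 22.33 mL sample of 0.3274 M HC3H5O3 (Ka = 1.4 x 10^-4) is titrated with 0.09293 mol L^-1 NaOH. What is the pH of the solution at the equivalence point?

n(HC3H5O3) = 0.3274 x 0.02233 = 0.007311 mol; V(NaOH) at equivalence = 0.007311/0.09293 = 0.07867 L.
At equivalence all the acid is converted to C3H5O3-; total volume = 0.02233 + 0.07867 = 0.1010 L, so [C3H5O3-] = 0.007311/0.1010 = 0.07238 M.
Kb = Kw/Ka = 1.0e-14 / 1.4 x 10^-4 = 7.14e-11.
[OH^-] = sqrt(Kb x [C3H5O3-]) = sqrt(7.14e-11 x 0.07238) = 2.27e-6 M.
pOH = 5.64, so pH = 14.00 - 5.64 = 8.36.

8.36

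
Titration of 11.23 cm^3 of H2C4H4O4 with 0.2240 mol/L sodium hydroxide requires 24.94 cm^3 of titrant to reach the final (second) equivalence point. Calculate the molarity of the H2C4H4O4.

0.249 M

n(NaOH) = 0.2240 x 0.02494 = 0.005587 mol.
At the final (second) equivalence point, 2 mol OH^- react per mol H2C4H4O4, so n(H2C4H4O4) = 0.005587 / 2 = 0.002793 mol.
[H2C4H4O4] = 0.002793 / 0.01123 L = 0.249 M.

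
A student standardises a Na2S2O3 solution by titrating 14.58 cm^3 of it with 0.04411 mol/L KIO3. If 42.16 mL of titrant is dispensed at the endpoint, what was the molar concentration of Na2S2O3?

n(KIO3) = 0.04411 x 0.04216 = 0.001860 mol.
From the balanced equation, 1 mol KIO3 reacts with 6 mol Na2S2O3, so n(Na2S2O3) = 0.001860 x 6/1 = 0.01116 mol.
[Na2S2O3] = 0.01116 / 0.01458 L = 0.765 M.

0.765 M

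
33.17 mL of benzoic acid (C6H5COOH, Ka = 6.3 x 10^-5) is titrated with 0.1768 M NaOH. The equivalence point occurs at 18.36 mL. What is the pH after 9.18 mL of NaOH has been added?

4.20

9.18 mL is exactly half the equivalence volume (18.36/2), i.e. the half-equivalence point.
There, n(HA) = n(A^-), so pH = pKa = -log(6.3 x 10^-5) = 4.20.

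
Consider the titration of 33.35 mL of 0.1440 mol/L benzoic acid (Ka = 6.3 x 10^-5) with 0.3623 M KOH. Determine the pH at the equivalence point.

n(C6H5COOH) = 0.1440 x 0.03335 = 0.004802 mol; V(KOH) at equivalence = 0.004802/0.3623 = 0.01326 L.
At equivalence all the acid is converted to C6H5COO-; total volume = 0.03335 + 0.01326 = 0.04661 L, so [C6H5COO-] = 0.004802/0.04661 = 0.1030 M.
Kb = Kw/Ka = 1.0e-14 / 6.3 x 10^-5 = 1.59e-10.
[OH^-] = sqrt(Kb x [C6H5COO-]) = sqrt(1.59e-10 x 0.1030) = 4.04e-6 M.
pOH = 5.39, so pH = 14.00 - 5.39 = 8.61.

8.61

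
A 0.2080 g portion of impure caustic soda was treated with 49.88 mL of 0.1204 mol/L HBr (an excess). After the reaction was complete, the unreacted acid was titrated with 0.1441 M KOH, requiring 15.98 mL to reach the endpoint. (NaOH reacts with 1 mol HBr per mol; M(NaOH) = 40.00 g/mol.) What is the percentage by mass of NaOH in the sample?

71.2%

Total n(HBr) added = 0.1204 x 0.04988 = 0.006006 mol.
n(KOH) used = 0.1441 x 0.01598 = 0.002303 mol, which equals the excess n(HBr).
So n(HBr) consumed by the sample = 0.006006 - 0.002303 = 0.003703 mol.
n(NaOH) = 0.003703 / 1 = 0.003703 mol.
mass NaOH = 0.003703 x 40.00 = 0.1481 g, so %NaOH = 0.1481/0.2080 x 100 = 71.2%.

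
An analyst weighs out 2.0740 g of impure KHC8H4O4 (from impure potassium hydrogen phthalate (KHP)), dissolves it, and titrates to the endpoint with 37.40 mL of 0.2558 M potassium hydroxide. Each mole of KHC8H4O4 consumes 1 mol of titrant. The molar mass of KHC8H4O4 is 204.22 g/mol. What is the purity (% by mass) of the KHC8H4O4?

94.2%

n(KOH) = 0.2558 x 0.03740 = 0.009567 mol.
n(KHC8H4O4) = 0.009567 / 1 = 0.009567 mol.
mass of KHC8H4O4 = 0.009567 x 204.22 = 1.954 g.
% purity = 1.954 / 2.0740 x 100 = 94.2%.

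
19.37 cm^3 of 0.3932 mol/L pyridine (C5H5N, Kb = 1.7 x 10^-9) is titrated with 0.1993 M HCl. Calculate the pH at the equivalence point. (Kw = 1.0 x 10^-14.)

3.05

n(C5H5N) = 0.3932 x 0.01937 = 0.007616 mol; V(HCl) at equivalence = 0.007616/0.1993 = 0.03822 L.
At equivalence the base is fully converted to C5H5NH+; total volume = 0.05759 L, so [C5H5NH+] = 0.007616/0.05759 = 0.1323 M.
Ka(C5H5NH+) = Kw/Kb = 1.0e-14 / 1.7 x 10^-9 = 5.88e-6.
[H^+] = sqrt(Ka x [C5H5NH+]) = sqrt(5.88e-6 x 0.1323) = 0.000882 M.
pH = -log(0.000882) = 3.05.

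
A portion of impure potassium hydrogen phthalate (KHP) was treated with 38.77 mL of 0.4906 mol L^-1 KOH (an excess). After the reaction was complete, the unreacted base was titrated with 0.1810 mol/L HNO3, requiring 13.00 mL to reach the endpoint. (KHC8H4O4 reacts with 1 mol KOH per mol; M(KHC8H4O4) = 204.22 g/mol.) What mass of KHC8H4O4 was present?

3.40 g

Total n(KOH) added = 0.4906 x 0.03877 = 0.01902 mol.
n(HNO3) used = 0.1810 x 0.01300 = 0.002353 mol, which equals the excess n(KOH).
So n(KOH) consumed by the sample = 0.01902 - 0.002353 = 0.01667 mol.
n(KHC8H4O4) = 0.01667 / 1 = 0.01667 mol.
mass = 0.01667 mol x 204.22 g/mol = 3.40 g.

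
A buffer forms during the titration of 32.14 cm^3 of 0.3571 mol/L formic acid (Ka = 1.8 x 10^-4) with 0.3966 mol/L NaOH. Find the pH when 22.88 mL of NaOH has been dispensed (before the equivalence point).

4.32

Initial n(HCOOH) = 0.3571 x 0.03214 = 0.01148 mol.
n(NaOH) added = 0.3966 x 0.02288 = 0.009074 mol, converting that many moles of HCOOH to HCOO-.
Remaining n(HCOOH) = 0.002403 mol; n(HCOO-) = 0.009074 mol.
By Henderson-Hasselbalch, pH = pKa + log([A^-]/[HA]) = 3.74 + log(0.009074/0.002403) = 3.74 + (+0.58) = 4.32.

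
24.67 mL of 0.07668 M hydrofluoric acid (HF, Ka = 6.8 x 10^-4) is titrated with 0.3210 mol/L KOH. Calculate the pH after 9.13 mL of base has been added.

n(acid) = 0.07668 x 0.02467 = 0.001892 mol; n(KOH) added = 0.3210 x 0.009130 = 0.002931 mol.
Base is in excess by 0.002931 - 0.001892 = 0.001039 mol in a total volume of 0.03380 L.
[OH^-] = 0.001039/0.03380 = 0.03074 M, so pOH = 1.51 and pH = 14.00 - 1.51 = 12.49.

12.49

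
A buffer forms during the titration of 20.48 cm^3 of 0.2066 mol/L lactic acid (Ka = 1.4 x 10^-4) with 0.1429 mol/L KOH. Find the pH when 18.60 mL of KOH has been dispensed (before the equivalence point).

4.08

Initial n(HC3H5O3) = 0.2066 x 0.02048 = 0.004231 mol.
n(KOH) added = 0.1429 x 0.01860 = 0.002658 mol, converting that many moles of HC3H5O3 to C3H5O3-.
Remaining n(HC3H5O3) = 0.001573 mol; n(C3H5O3-) = 0.002658 mol.
By Henderson-Hasselbalch, pH = pKa + log([A^-]/[HA]) = 3.85 + log(0.002658/0.001573) = 3.85 + (+0.23) = 4.08.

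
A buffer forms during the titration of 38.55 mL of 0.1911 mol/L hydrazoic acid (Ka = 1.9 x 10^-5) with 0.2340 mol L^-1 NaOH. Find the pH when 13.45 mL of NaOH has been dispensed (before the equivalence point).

Initial n(HN3) = 0.1911 x 0.03855 = 0.007367 mol.
n(NaOH) added = 0.2340 x 0.01345 = 0.003147 mol, converting that many moles of HN3 to N3-.
Remaining n(HN3) = 0.004220 mol; n(N3-) = 0.003147 mol.
By Henderson-Hasselbalch, pH = pKa + log([A^-]/[HA]) = 4.72 + log(0.003147/0.004220) = 4.72 + (-0.13) = 4.59.

4.59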